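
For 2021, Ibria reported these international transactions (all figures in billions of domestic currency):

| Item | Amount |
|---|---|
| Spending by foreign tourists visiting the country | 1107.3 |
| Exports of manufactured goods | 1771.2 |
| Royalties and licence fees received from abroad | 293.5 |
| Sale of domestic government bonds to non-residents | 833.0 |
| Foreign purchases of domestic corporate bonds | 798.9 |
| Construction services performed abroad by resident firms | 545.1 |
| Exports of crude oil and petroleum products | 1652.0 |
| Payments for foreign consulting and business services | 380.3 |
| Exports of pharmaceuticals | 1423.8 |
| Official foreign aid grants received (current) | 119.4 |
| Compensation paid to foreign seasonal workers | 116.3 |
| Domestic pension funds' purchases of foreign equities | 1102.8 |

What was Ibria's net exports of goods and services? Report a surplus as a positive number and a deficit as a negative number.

Goods: 1652.0 + 1771.2 + 1423.8 = 4847.0
Services: 1107.3 + 545.1 + 293.5 - 380.3 = 1565.6
Trade balance = 4847.0 + 1565.6 = 6412.6
(Excluded from the trade balance — financial account: sale of domestic government bonds to non-residents 833.0, foreign purchases of domestic corporate bonds 798.9, domestic pension funds' purchases of foreign equities 1102.8; secondary income: official foreign aid grants received (current) 119.4; primary income: compensation paid to foreign seasonal workers 116.3.)

6412.6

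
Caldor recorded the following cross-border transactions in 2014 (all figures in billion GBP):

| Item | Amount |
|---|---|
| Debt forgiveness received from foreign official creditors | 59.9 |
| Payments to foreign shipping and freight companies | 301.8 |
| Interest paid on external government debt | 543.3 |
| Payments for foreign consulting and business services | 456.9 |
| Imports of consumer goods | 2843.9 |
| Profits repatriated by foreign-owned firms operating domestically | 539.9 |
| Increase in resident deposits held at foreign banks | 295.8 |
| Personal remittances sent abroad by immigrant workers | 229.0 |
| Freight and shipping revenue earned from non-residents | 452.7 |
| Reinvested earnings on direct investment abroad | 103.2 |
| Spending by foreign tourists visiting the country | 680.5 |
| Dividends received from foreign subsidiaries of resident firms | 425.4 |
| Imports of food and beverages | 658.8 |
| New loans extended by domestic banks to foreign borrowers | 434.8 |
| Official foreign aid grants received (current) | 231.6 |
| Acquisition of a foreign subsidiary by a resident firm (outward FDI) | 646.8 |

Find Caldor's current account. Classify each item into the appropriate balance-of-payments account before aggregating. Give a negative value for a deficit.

Goods: -658.8 - 2843.9 = -3502.7
Services: -301.8 + 452.7 - 456.9 + 680.5 = 374.5
Primary income: 425.4 - 539.9 + 103.2 - 543.3 = -554.6
Secondary income: -229.0 + 231.6 = 2.6
Current account = (-3502.7) + 374.5 + (-554.6) + 2.6 = -3680.2
(Excluded from the current account — capital account: debt forgiveness received from foreign official creditors 59.9; financial account: increase in resident deposits held at foreign banks 295.8, new loans extended by domestic banks to foreign borrowers 434.8, acquisition of a foreign subsidiary by a resident firm (outward FDI) 646.8.)

-3680.2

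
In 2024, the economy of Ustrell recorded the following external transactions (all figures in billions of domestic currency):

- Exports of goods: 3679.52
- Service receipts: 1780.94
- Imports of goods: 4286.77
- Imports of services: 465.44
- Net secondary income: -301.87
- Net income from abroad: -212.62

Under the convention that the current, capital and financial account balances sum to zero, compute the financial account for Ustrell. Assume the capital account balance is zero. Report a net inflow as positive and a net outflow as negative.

Goods balance = 3679.52 - 4286.77 = -607.25
Services balance = 1780.94 - 465.44 = 1315.50
Trade balance (goods + services) = -607.25 + 1315.50 = 708.25
Net primary income = -212.62
Net secondary income = -301.87
Current account = 708.25 + (-212.62) + (-301.87) = 193.76
Financial account = -(193.76) = -193.76

-193.76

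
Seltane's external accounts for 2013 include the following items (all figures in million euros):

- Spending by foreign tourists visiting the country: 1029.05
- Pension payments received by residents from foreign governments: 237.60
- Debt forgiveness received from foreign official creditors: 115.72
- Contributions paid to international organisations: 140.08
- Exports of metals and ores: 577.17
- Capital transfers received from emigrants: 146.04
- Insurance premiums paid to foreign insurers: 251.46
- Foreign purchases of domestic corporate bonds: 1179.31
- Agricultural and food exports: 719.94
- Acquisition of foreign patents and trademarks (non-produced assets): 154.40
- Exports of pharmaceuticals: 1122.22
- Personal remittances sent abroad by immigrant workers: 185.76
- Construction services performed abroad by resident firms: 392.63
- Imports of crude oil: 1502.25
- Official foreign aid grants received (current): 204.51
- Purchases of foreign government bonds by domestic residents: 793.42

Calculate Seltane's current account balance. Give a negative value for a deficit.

2203.57

Goods: 719.94 + 1122.22 - 1502.25 + 577.17 = 917.08
Services: 392.63 - 251.46 + 1029.05 = 1170.22
Secondary income: -140.08 - 185.76 + 204.51 + 237.60 = 116.27
Current account = 917.08 + 1170.22 + 116.27 = 2203.57
(Excluded from the current account — capital account: debt forgiveness received from foreign official creditors 115.72, capital transfers received from emigrants 146.04, acquisition of foreign patents and trademarks (non-produced assets) 154.40; financial account: foreign purchases of domestic corporate bonds 1179.31, purchases of foreign government bonds by domestic residents 793.42.)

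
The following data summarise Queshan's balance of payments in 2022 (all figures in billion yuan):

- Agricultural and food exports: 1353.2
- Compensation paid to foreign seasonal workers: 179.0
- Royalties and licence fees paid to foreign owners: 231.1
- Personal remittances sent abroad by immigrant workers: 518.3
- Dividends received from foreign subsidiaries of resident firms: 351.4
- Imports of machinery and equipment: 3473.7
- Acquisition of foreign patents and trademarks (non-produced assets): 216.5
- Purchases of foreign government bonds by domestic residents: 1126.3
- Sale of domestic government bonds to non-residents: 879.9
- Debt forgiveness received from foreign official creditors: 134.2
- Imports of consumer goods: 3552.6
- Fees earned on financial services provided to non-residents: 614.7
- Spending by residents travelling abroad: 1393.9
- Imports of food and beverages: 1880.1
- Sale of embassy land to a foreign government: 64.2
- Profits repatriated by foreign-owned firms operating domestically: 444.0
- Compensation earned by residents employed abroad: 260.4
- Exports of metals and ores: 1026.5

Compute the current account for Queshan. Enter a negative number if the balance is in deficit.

-8066.5

Goods: -1880.1 + 1026.5 - 3473.7 - 3552.6 + 1353.2 = -6526.7
Services: -231.1 + 614.7 - 1393.9 = -1010.3
Primary income: 260.4 + 351.4 - 179.0 - 444.0 = -11.2
Secondary income: -518.3
Current account = (-6526.7) + (-1010.3) + (-11.2) + (-518.3) = -8066.5
(Excluded from the current account — capital account: acquisition of foreign patents and trademarks (non-produced assets) 216.5, debt forgiveness received from foreign official creditors 134.2, sale of embassy land to a foreign government 64.2; financial account: purchases of foreign government bonds by domestic residents 1126.3, sale of domestic government bonds to non-residents 879.9.)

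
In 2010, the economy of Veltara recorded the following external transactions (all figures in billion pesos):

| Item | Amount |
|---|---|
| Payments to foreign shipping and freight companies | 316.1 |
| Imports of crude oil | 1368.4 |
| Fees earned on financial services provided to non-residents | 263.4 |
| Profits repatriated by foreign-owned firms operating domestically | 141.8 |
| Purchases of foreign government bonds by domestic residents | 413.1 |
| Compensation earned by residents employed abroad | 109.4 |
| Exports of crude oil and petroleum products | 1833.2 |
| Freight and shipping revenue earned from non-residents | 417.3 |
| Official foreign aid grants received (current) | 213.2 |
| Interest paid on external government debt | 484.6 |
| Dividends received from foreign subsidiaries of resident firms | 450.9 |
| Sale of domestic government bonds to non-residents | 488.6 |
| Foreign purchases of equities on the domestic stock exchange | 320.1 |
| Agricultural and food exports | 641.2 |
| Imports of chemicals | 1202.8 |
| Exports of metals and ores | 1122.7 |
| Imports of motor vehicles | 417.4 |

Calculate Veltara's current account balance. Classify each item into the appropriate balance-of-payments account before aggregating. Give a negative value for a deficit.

1120.2

Goods: -1368.4 - 417.4 + 641.2 + 1122.7 + 1833.2 - 1202.8 = 608.5
Services: 263.4 + 417.3 - 316.1 = 364.6
Primary income: 109.4 - 484.6 + 450.9 - 141.8 = -66.1
Secondary income: 213.2
Current account = 608.5 + 364.6 + (-66.1) + 213.2 = 1120.2
(Excluded from the current account — financial account: purchases of foreign government bonds by domestic residents 413.1, sale of domestic government bonds to non-residents 488.6, foreign purchases of equities on the domestic stock exchange 320.1.)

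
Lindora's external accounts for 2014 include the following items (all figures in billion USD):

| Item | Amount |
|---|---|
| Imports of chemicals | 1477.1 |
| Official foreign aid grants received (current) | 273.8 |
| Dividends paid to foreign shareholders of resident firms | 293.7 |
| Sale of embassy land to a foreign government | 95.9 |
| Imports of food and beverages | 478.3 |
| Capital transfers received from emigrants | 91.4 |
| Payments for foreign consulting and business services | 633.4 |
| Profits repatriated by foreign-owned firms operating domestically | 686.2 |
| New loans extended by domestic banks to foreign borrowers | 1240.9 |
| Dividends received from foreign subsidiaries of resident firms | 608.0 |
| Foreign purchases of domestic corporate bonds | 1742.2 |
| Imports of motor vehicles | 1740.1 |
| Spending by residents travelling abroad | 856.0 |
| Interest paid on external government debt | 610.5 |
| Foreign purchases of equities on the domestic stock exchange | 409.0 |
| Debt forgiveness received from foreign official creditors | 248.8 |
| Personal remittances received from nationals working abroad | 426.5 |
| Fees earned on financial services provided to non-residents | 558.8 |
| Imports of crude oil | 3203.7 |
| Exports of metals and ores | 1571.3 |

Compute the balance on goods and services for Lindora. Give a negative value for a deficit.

-6258.5

Goods: -478.3 - 1740.1 - 3203.7 + 1571.3 - 1477.1 = -5327.9
Services: -856.0 - 633.4 + 558.8 = -930.6
Trade balance = -5327.9 + (-930.6) = -6258.5
(Excluded from the trade balance — secondary income: official foreign aid grants received (current) 273.8, personal remittances received from nationals working abroad 426.5; primary income: dividends paid to foreign shareholders of resident firms 293.7, profits repatriated by foreign-owned firms operating domestically 686.2, dividends received from foreign subsidiaries of resident firms 608.0, interest paid on external government debt 610.5; capital account: sale of embassy land to a foreign government 95.9, capital transfers received from emigrants 91.4, debt forgiveness received from foreign official creditors 248.8; financial account: new loans extended by domestic banks to foreign borrowers 1240.9, foreign purchases of domestic corporate bonds 1742.2, foreign purchases of equities on the domestic stock exchange 409.0.)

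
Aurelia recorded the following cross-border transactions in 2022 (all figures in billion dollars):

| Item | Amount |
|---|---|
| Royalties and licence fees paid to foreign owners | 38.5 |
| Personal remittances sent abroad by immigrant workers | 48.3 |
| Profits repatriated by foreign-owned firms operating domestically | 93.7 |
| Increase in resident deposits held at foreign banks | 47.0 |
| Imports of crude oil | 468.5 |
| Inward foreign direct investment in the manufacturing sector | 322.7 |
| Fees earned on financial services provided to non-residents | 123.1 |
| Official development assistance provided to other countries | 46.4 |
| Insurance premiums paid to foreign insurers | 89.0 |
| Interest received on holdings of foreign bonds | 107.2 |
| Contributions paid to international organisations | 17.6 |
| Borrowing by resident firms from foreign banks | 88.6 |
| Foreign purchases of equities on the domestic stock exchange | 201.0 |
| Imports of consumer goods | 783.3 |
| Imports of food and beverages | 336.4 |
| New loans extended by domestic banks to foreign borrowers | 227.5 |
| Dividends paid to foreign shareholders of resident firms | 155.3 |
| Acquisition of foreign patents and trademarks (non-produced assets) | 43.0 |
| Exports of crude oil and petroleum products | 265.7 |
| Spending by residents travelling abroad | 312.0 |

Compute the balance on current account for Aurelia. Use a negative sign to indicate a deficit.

Goods: -783.3 + 265.7 - 336.4 - 468.5 = -1322.5
Services: -38.5 - 89.0 + 123.1 - 312.0 = -316.4
Primary income: -93.7 + 107.2 - 155.3 = -141.8
Secondary income: -17.6 - 48.3 - 46.4 = -112.3
Current account = (-1322.5) + (-316.4) + (-141.8) + (-112.3) = -1893.0
(Excluded from the current account — financial account: increase in resident deposits held at foreign banks 47.0, inward foreign direct investment in the manufacturing sector 322.7, borrowing by resident firms from foreign banks 88.6, foreign purchases of equities on the domestic stock exchange 201.0, new loans extended by domestic banks to foreign borrowers 227.5; capital account: acquisition of foreign patents and trademarks (non-produced assets) 43.0.)

-1893.0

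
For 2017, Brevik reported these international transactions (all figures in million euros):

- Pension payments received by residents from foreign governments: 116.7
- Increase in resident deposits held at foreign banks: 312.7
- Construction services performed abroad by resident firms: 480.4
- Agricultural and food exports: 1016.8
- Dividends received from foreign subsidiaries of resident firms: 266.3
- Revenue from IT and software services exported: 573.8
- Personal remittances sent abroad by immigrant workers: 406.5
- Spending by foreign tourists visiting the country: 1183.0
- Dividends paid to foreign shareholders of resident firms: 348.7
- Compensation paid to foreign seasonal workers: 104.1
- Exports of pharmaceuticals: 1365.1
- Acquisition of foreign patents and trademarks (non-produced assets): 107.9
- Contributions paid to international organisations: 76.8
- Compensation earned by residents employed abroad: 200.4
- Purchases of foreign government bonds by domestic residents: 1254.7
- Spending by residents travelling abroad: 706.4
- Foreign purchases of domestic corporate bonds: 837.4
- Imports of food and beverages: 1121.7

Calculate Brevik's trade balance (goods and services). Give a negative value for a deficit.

Goods: 1016.8 - 1121.7 + 1365.1 = 1260.2
Services: 573.8 + 1183.0 + 480.4 - 706.4 = 1530.8
Trade balance = 1260.2 + 1530.8 = 2791.0
(Excluded from the trade balance — secondary income: pension payments received by residents from foreign governments 116.7, personal remittances sent abroad by immigrant workers 406.5, contributions paid to international organisations 76.8; financial account: increase in resident deposits held at foreign banks 312.7, purchases of foreign government bonds by domestic residents 1254.7, foreign purchases of domestic corporate bonds 837.4; primary income: dividends received from foreign subsidiaries of resident firms 266.3, dividends paid to foreign shareholders of resident firms 348.7, compensation paid to foreign seasonal workers 104.1, compensation earned by residents employed abroad 200.4; capital account: acquisition of foreign patents and trademarks (non-produced assets) 107.9.)

2791.0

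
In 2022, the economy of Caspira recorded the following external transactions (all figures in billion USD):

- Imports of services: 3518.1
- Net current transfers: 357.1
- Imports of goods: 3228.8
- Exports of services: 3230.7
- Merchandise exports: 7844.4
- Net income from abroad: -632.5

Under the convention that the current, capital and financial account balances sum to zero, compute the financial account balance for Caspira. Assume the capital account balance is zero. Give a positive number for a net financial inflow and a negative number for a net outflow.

-4052.8

Goods balance = 7844.4 - 3228.8 = 4615.6
Services balance = 3230.7 - 3518.1 = -287.4
Trade balance (goods + services) = 4615.6 + (-287.4) = 4328.2
Net primary income = -632.5
Net secondary income = 357.1
Current account = 4328.2 + (-632.5) + 357.1 = 4052.8
Financial account = -(4052.8) = -4052.8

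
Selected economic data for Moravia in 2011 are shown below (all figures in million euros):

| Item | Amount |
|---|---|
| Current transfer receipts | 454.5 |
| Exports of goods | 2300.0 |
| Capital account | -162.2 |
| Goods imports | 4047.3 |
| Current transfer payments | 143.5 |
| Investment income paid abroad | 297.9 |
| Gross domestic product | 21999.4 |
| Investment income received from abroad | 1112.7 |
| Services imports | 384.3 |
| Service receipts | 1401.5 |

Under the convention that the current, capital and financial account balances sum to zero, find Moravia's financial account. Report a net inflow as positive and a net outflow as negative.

-233.5

Goods balance = 2300.0 - 4047.3 = -1747.3
Services balance = 1401.5 - 384.3 = 1017.2
Trade balance (goods + services) = -1747.3 + 1017.2 = -730.1
Net primary income = 1112.7 - 297.9 = 814.8
Net secondary income = 454.5 - 143.5 = 311.0
Current account = -730.1 + 814.8 + 311.0 = 395.7
Financial account = -(395.7 + (-162.2)) = -233.5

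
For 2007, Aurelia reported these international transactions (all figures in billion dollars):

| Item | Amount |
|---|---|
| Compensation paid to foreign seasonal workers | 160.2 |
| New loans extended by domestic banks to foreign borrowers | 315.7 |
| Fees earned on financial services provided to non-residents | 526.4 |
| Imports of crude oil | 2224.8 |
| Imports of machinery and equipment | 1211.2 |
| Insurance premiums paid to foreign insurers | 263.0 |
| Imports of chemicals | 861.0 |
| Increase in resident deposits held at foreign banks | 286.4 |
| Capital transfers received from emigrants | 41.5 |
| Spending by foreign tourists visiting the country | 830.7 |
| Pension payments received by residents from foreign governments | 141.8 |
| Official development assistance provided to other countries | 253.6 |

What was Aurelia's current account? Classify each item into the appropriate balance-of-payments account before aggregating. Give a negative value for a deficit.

-3474.9

Goods: -1211.2 - 861.0 - 2224.8 = -4297.0
Services: -263.0 + 526.4 + 830.7 = 1094.1
Primary income: -160.2
Secondary income: 141.8 - 253.6 = -111.8
Current account = (-4297.0) + 1094.1 + (-160.2) + (-111.8) = -3474.9
(Excluded from the current account — financial account: new loans extended by domestic banks to foreign borrowers 315.7, increase in resident deposits held at foreign banks 286.4; capital account: capital transfers received from emigrants 41.5.)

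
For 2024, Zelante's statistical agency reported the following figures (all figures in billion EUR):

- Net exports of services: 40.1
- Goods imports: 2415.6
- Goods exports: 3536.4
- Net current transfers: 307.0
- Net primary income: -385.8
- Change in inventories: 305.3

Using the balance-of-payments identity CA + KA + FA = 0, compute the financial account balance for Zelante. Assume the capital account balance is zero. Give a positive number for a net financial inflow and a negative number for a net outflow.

-1082.1

Goods balance = 3536.4 - 2415.6 = 1120.8
Services balance = 40.1
Trade balance (goods + services) = 1120.8 + 40.1 = 1160.9
Net primary income = -385.8
Net secondary income = 307.0
Current account = 1160.9 + (-385.8) + 307.0 = 1082.1
Financial account = -(1082.1) = -1082.1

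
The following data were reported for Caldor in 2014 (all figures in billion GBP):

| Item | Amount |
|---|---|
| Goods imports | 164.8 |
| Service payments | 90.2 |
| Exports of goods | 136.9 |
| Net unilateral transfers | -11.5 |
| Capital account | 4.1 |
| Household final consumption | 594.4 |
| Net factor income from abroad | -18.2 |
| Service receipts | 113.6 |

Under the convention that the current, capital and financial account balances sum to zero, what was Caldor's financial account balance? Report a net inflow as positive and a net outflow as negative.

Goods balance = 136.9 - 164.8 = -27.9
Services balance = 113.6 - 90.2 = 23.4
Trade balance (goods + services) = -27.9 + 23.4 = -4.5
Net primary income = -18.2
Net secondary income = -11.5
Current account = -4.5 + (-18.2) + (-11.5) = -34.2
Financial account = -(-34.2 + 4.1) = 30.1

30.1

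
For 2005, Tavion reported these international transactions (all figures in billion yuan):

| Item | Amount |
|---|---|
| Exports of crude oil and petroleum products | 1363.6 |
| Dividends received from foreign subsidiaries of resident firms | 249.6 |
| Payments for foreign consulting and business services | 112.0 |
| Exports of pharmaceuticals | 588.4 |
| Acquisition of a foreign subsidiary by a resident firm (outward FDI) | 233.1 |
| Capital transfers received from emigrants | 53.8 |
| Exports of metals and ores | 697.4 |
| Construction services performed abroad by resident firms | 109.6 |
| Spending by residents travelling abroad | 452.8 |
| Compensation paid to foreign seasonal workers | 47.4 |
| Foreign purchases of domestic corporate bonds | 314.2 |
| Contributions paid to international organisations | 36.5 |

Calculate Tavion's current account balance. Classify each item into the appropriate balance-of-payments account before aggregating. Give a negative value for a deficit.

2359.9

Goods: 1363.6 + 588.4 + 697.4 = 2649.4
Services: 109.6 - 112.0 - 452.8 = -455.2
Primary income: -47.4 + 249.6 = 202.2
Secondary income: -36.5
Current account = 2649.4 + (-455.2) + 202.2 + (-36.5) = 2359.9
(Excluded from the current account — financial account: acquisition of a foreign subsidiary by a resident firm (outward FDI) 233.1, foreign purchases of domestic corporate bonds 314.2; capital account: capital transfers received from emigrants 53.8.)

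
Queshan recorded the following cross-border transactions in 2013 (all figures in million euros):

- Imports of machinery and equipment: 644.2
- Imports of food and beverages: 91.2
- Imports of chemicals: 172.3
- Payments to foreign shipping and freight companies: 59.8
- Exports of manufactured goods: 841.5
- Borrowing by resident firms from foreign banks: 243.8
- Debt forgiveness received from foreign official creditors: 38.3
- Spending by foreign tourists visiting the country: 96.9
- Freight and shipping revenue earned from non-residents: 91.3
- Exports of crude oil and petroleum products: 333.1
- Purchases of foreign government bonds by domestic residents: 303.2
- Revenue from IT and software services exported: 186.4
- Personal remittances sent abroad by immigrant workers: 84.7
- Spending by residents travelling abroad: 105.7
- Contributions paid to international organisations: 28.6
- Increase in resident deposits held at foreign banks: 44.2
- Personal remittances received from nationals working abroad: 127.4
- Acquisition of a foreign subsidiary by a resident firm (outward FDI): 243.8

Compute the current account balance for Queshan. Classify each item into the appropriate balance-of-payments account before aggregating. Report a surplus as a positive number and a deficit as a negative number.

490.1

Goods: -172.3 + 841.5 + 333.1 - 91.2 - 644.2 = 266.9
Services: 186.4 - 105.7 + 91.3 + 96.9 - 59.8 = 209.1
Secondary income: -28.6 + 127.4 - 84.7 = 14.1
Current account = 266.9 + 209.1 + 14.1 = 490.1
(Excluded from the current account — financial account: borrowing by resident firms from foreign banks 243.8, purchases of foreign government bonds by domestic residents 303.2, increase in resident deposits held at foreign banks 44.2, acquisition of a foreign subsidiary by a resident firm (outward FDI) 243.8; capital account: debt forgiveness received from foreign official creditors 38.3.)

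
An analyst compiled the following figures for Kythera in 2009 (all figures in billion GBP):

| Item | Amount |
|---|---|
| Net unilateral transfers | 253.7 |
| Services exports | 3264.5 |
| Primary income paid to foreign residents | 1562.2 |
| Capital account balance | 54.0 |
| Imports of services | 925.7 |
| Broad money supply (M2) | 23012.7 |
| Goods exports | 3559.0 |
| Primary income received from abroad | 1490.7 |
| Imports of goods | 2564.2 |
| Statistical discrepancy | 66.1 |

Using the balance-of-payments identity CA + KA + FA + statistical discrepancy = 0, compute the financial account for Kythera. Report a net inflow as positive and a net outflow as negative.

-3635.9

Goods balance = 3559.0 - 2564.2 = 994.8
Services balance = 3264.5 - 925.7 = 2338.8
Trade balance (goods + services) = 994.8 + 2338.8 = 3333.6
Net primary income = 1490.7 - 1562.2 = -71.5
Net secondary income = 253.7
Current account = 3333.6 + (-71.5) + 253.7 = 3515.8
Financial account = -(3515.8 + 54.0 + 66.1) = -3635.9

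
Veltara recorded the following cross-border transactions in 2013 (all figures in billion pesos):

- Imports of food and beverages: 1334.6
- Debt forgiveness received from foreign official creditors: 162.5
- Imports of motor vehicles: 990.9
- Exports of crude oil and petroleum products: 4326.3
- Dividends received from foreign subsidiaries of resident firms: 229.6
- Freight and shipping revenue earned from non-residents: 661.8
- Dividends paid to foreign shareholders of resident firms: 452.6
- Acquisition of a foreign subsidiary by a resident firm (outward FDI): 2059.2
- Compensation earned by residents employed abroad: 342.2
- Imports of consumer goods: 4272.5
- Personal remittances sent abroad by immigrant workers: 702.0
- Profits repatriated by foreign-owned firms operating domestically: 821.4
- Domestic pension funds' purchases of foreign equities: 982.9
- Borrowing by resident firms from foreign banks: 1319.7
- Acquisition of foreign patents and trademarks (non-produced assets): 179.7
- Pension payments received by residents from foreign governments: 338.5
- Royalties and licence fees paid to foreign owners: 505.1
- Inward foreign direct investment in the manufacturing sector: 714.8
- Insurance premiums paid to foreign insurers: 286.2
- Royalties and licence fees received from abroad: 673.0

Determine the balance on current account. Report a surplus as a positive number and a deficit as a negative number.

Goods: -4272.5 - 990.9 + 4326.3 - 1334.6 = -2271.7
Services: -286.2 + 673.0 + 661.8 - 505.1 = 543.5
Primary income: 342.2 - 452.6 + 229.6 - 821.4 = -702.2
Secondary income: -702.0 + 338.5 = -363.5
Current account = (-2271.7) + 543.5 + (-702.2) + (-363.5) = -2793.9
(Excluded from the current account — capital account: debt forgiveness received from foreign official creditors 162.5, acquisition of foreign patents and trademarks (non-produced assets) 179.7; financial account: acquisition of a foreign subsidiary by a resident firm (outward FDI) 2059.2, domestic pension funds' purchases of foreign equities 982.9, borrowing by resident firms from foreign banks 1319.7, inward foreign direct investment in the manufacturing sector 714.8.)

-2793.9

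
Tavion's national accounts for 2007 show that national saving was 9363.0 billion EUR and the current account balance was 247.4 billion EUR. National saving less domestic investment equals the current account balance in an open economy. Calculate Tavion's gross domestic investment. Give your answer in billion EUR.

9115.6

S - I = CA (net lending to the rest of the world).
I = S - CA = 9363.0 - 247.4 = 9115.6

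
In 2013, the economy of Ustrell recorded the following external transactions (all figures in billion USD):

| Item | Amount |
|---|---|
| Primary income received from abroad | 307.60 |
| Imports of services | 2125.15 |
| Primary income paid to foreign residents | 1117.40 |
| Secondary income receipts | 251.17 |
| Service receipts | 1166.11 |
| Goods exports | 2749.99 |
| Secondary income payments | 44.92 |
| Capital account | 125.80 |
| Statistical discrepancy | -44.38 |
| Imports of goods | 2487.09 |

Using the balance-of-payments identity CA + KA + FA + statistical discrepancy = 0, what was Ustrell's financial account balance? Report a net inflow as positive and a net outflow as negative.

1218.27

Goods balance = 2749.99 - 2487.09 = 262.90
Services balance = 1166.11 - 2125.15 = -959.04
Trade balance (goods + services) = 262.90 + (-959.04) = -696.14
Net primary income = 307.60 - 1117.40 = -809.80
Net secondary income = 251.17 - 44.92 = 206.25
Current account = -696.14 + (-809.80) + 206.25 = -1299.69
Financial account = -(-1299.69 + 125.80 + (-44.38)) = 1218.27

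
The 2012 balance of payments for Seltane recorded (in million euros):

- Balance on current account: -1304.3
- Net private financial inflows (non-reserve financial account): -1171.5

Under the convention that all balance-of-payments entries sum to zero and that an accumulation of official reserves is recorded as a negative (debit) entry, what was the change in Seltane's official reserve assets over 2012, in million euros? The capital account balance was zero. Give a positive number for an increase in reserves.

-2475.8

Official reserve transactions balance = -((-1304.3) + (-1171.5)) = 2475.8
An accumulation of reserves is recorded as a debit (negative entry), so the change in the stock of reserves is the negative of that balance.
Change in official reserves = -(2475.8) = -2475.8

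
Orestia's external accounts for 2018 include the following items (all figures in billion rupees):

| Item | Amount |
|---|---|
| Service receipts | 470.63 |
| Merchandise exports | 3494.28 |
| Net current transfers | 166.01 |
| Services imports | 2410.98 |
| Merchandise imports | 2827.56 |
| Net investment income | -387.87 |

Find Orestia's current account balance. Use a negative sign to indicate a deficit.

Goods balance = 3494.28 - 2827.56 = 666.72
Services balance = 470.63 - 2410.98 = -1940.35
Trade balance (goods + services) = 666.72 + (-1940.35) = -1273.63
Net primary income = -387.87
Net secondary income = 166.01
Current account = -1273.63 + (-387.87) + 166.01 = -1495.49

-1495.49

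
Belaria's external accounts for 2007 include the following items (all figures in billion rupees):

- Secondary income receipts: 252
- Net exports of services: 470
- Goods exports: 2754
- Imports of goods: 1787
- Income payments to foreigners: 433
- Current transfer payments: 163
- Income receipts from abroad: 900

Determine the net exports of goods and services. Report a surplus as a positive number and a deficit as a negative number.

Goods balance = 2754 - 1787 = 967
Services balance = 470
Trade balance (goods + services) = 967 + 470 = 1437

1437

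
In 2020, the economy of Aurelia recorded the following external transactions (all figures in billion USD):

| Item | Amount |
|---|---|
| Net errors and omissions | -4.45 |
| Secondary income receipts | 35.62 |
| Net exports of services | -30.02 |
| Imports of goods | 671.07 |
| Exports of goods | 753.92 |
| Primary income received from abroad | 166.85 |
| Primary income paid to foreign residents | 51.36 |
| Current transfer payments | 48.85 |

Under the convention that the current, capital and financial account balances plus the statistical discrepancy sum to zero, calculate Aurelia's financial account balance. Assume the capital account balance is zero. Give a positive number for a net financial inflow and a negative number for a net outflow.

-150.64

Goods balance = 753.92 - 671.07 = 82.85
Services balance = -30.02
Trade balance (goods + services) = 82.85 + (-30.02) = 52.83
Net primary income = 166.85 - 51.36 = 115.49
Net secondary income = 35.62 - 48.85 = -13.23
Current account = 52.83 + 115.49 + (-13.23) = 155.09
Financial account = -(155.09 + (-4.45)) = -150.64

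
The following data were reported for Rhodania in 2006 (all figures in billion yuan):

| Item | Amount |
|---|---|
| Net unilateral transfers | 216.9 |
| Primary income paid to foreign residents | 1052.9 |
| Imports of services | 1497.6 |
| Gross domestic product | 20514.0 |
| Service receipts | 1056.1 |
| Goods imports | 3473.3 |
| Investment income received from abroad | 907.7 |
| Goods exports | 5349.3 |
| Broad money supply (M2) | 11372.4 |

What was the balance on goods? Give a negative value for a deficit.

Goods balance = 5349.3 - 3473.3 = 1876.0

1876.0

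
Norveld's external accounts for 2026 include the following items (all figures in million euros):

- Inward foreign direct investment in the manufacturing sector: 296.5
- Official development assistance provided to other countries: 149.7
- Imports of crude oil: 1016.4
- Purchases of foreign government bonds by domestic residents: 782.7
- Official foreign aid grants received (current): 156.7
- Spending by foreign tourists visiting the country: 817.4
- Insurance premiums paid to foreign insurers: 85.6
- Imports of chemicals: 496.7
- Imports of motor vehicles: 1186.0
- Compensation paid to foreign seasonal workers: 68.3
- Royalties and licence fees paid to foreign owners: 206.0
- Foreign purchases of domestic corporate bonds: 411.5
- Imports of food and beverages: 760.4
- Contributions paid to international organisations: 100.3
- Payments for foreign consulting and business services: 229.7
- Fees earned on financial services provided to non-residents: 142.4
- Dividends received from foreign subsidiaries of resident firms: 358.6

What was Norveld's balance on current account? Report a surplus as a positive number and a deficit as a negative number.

-2824.0

Goods: -1186.0 - 1016.4 - 760.4 - 496.7 = -3459.5
Services: 142.4 - 206.0 - 229.7 + 817.4 - 85.6 = 438.5
Primary income: -68.3 + 358.6 = 290.3
Secondary income: -100.3 + 156.7 - 149.7 = -93.3
Current account = (-3459.5) + 438.5 + 290.3 + (-93.3) = -2824.0
(Excluded from the current account — financial account: inward foreign direct investment in the manufacturing sector 296.5, purchases of foreign government bonds by domestic residents 782.7, foreign purchases of domestic corporate bonds 411.5.)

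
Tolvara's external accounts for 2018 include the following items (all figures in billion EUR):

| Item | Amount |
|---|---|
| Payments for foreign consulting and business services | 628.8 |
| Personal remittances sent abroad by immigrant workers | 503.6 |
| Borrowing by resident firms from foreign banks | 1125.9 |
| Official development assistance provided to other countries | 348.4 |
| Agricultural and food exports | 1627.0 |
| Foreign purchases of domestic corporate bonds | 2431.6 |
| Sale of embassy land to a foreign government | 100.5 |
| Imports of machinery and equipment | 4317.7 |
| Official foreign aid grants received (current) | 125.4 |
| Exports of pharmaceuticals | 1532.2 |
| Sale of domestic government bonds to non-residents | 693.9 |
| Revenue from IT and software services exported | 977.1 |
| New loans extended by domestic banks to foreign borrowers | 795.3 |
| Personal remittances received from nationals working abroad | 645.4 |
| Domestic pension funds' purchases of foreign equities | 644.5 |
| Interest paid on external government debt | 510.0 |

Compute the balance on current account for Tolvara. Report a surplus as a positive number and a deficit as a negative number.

-1401.4

Goods: 1532.2 + 1627.0 - 4317.7 = -1158.5
Services: 977.1 - 628.8 = 348.3
Primary income: -510.0
Secondary income: 645.4 - 348.4 + 125.4 - 503.6 = -81.2
Current account = (-1158.5) + 348.3 + (-510.0) + (-81.2) = -1401.4
(Excluded from the current account — financial account: borrowing by resident firms from foreign banks 1125.9, foreign purchases of domestic corporate bonds 2431.6, sale of domestic government bonds to non-residents 693.9, new loans extended by domestic banks to foreign borrowers 795.3, domestic pension funds' purchases of foreign equities 644.5; capital account: sale of embassy land to a foreign government 100.5.)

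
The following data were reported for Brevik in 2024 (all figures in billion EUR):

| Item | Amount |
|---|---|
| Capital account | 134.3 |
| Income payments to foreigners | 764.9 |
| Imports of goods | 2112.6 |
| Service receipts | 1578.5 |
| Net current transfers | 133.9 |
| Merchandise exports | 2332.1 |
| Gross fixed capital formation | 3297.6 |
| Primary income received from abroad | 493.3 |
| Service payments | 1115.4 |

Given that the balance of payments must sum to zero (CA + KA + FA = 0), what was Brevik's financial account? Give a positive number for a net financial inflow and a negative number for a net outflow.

Goods balance = 2332.1 - 2112.6 = 219.5
Services balance = 1578.5 - 1115.4 = 463.1
Trade balance (goods + services) = 219.5 + 463.1 = 682.6
Net primary income = 493.3 - 764.9 = -271.6
Net secondary income = 133.9
Current account = 682.6 + (-271.6) + 133.9 = 544.9
Financial account = -(544.9 + 134.3) = -679.2

-679.2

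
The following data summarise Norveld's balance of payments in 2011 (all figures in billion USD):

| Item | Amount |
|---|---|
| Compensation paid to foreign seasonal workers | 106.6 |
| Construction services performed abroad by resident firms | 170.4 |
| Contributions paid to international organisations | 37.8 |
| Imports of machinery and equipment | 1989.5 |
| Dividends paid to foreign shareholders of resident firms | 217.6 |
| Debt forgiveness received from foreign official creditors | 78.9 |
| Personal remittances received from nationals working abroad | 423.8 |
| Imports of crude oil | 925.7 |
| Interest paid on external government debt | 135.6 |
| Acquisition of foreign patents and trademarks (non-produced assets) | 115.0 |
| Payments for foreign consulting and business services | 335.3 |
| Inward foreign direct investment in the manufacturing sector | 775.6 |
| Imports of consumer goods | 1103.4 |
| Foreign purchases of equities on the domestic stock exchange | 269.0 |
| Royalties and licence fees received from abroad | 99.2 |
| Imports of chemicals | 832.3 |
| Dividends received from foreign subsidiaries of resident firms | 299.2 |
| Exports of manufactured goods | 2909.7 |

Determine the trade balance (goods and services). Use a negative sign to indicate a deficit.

-2006.9

Goods: -832.3 - 1989.5 - 1103.4 + 2909.7 - 925.7 = -1941.2
Services: -335.3 + 170.4 + 99.2 = -65.7
Trade balance = -1941.2 + (-65.7) = -2006.9
(Excluded from the trade balance — primary income: compensation paid to foreign seasonal workers 106.6, dividends paid to foreign shareholders of resident firms 217.6, interest paid on external government debt 135.6, dividends received from foreign subsidiaries of resident firms 299.2; secondary income: contributions paid to international organisations 37.8, personal remittances received from nationals working abroad 423.8; capital account: debt forgiveness received from foreign official creditors 78.9, acquisition of foreign patents and trademarks (non-produced assets) 115.0; financial account: inward foreign direct investment in the manufacturing sector 775.6, foreign purchases of equities on the domestic stock exchange 269.0.)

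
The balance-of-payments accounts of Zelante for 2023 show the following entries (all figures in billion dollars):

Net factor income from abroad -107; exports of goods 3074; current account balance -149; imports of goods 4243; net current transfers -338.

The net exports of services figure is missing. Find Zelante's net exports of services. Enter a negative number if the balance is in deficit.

1465

Current account = goods balance + services balance + net primary income + net secondary income
Sum of the known components = -1614
Net exports of services = CA - (known components) = -149 - (-1614) = 1465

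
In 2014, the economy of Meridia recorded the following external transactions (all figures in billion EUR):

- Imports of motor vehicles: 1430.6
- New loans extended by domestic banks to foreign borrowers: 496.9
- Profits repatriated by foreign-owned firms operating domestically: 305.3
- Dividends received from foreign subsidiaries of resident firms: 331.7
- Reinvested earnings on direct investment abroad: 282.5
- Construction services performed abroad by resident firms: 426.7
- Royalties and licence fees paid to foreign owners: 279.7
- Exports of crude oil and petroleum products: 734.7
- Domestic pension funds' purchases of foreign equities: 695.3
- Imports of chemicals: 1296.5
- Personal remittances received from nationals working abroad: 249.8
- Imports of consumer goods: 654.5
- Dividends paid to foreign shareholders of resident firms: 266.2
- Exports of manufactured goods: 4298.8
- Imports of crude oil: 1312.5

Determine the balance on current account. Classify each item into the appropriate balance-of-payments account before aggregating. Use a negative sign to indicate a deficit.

778.9

Goods: -1312.5 - 654.5 - 1296.5 + 734.7 - 1430.6 + 4298.8 = 339.4
Services: 426.7 - 279.7 = 147.0
Primary income: 282.5 + 331.7 - 266.2 - 305.3 = 42.7
Secondary income: 249.8
Current account = 339.4 + 147.0 + 42.7 + 249.8 = 778.9
(Excluded from the current account — financial account: new loans extended by domestic banks to foreign borrowers 496.9, domestic pension funds' purchases of foreign equities 695.3.)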